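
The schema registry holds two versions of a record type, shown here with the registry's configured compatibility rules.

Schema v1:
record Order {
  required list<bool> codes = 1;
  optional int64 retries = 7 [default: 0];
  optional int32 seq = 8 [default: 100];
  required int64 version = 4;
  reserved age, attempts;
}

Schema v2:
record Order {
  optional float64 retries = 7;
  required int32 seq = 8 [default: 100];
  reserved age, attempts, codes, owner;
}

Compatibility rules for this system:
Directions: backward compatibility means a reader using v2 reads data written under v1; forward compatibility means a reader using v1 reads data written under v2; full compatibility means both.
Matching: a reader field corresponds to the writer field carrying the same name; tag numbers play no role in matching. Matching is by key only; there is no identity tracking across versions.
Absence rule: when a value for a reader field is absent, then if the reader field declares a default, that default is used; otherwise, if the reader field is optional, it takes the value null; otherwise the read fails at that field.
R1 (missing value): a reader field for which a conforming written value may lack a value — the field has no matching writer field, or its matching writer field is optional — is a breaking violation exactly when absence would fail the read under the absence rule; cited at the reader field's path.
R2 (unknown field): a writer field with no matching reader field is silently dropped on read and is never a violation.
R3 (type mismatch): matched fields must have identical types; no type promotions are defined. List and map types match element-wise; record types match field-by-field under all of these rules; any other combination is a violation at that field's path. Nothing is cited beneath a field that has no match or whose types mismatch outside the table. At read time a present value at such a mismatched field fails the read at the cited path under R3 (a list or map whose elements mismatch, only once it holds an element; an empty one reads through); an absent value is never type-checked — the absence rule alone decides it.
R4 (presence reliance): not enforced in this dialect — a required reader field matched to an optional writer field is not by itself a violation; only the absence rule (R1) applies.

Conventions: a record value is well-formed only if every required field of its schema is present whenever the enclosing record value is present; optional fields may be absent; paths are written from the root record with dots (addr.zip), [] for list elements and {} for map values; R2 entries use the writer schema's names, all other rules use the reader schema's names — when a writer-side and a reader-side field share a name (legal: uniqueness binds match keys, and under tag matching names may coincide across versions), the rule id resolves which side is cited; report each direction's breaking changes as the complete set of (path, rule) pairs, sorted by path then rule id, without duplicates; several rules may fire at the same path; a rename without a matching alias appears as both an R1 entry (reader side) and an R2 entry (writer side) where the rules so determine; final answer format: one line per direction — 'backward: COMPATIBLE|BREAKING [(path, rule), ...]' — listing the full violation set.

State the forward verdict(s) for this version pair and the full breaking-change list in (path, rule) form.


the writer's type comes first in each Order pair
forward for Order (reader v1, writer v2):
  no writer field matches reader codes
  writer optional, float64 -> int64: reader retries maps from writer retries
  writer required, int32 -> int32: reader seq maps from writer seq
  no writer field matches reader version
  rule R1 violated at codes
  rule R3 violated at retries
  rule R1 violated at version
  => forward verdict for Order: BREAKING, 3 violation(s)
remaining Order differences; none change what is asked:
  field seq in record Order: optional changed to required -> fires no rule on Order, leaving the asked answer as it is

forward: BREAKING [(codes, R1), (retries, R3), (version, R1)]


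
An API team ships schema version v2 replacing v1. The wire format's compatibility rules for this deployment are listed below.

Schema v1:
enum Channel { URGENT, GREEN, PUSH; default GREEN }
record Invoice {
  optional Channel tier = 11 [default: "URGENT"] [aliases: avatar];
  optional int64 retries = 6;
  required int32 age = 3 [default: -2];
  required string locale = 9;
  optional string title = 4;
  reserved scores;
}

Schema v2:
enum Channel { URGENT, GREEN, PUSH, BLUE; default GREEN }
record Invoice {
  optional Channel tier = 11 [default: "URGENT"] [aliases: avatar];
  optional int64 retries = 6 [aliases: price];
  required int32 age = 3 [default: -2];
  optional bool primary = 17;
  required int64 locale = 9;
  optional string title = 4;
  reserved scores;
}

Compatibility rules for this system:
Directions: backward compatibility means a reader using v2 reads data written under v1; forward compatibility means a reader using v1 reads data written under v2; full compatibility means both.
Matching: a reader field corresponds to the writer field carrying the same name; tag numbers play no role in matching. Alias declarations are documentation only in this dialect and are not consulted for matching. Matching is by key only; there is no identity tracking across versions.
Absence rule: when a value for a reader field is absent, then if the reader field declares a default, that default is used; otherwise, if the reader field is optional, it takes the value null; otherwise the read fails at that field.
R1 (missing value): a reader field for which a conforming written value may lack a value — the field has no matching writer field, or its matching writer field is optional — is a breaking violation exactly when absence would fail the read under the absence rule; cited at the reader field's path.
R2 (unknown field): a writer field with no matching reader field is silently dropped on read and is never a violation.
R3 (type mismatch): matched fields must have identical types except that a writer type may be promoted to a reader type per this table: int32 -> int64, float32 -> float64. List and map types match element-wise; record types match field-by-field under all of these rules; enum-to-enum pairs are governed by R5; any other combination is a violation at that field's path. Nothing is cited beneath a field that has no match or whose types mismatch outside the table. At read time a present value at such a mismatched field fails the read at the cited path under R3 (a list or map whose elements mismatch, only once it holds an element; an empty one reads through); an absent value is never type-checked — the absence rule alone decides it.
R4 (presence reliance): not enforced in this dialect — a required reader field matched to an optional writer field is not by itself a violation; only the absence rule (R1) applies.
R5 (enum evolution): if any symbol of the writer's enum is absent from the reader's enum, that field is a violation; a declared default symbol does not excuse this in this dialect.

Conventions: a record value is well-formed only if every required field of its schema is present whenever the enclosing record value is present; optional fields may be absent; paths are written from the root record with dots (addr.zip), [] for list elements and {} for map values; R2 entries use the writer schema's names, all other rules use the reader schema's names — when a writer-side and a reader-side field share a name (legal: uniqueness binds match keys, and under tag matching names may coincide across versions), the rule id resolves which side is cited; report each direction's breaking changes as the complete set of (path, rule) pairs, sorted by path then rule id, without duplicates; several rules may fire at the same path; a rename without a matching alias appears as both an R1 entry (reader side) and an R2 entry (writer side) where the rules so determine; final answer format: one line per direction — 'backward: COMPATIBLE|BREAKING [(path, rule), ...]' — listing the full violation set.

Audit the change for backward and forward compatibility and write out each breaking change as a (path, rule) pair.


backward: BREAKING [(locale, R3)]; forward: BREAKING [(locale, R3), (tier, R5)]

arrows below run writer -> reader for Invoice
backward analysis of Invoice with v2 as reader and v1 as writer:
  tier: Channel -> Channel, writer optional; from tier
  retries: int64 -> int64, writer optional; from retries
  age: int32 -> int32, writer required; from age
  no writer field matches reader primary
  locale: string -> int64, writer required; from locale
  title: string -> string, writer optional; from title
  R3 fires at locale
  => backward: BREAKING (1)
forward analysis of Invoice with v1 as reader and v2 as writer:
  tier: Channel -> Channel, writer optional; from tier
  retries: int64 -> int64, writer optional; from retries
  age: int32 -> int32, writer required; from age
  locale: int64 -> string, writer required; from locale
  title: string -> string, writer optional; from title
  writer primary: unknown to reader
  R3 fires at locale
  R5 fires at tier
  => forward: BREAKING (2)


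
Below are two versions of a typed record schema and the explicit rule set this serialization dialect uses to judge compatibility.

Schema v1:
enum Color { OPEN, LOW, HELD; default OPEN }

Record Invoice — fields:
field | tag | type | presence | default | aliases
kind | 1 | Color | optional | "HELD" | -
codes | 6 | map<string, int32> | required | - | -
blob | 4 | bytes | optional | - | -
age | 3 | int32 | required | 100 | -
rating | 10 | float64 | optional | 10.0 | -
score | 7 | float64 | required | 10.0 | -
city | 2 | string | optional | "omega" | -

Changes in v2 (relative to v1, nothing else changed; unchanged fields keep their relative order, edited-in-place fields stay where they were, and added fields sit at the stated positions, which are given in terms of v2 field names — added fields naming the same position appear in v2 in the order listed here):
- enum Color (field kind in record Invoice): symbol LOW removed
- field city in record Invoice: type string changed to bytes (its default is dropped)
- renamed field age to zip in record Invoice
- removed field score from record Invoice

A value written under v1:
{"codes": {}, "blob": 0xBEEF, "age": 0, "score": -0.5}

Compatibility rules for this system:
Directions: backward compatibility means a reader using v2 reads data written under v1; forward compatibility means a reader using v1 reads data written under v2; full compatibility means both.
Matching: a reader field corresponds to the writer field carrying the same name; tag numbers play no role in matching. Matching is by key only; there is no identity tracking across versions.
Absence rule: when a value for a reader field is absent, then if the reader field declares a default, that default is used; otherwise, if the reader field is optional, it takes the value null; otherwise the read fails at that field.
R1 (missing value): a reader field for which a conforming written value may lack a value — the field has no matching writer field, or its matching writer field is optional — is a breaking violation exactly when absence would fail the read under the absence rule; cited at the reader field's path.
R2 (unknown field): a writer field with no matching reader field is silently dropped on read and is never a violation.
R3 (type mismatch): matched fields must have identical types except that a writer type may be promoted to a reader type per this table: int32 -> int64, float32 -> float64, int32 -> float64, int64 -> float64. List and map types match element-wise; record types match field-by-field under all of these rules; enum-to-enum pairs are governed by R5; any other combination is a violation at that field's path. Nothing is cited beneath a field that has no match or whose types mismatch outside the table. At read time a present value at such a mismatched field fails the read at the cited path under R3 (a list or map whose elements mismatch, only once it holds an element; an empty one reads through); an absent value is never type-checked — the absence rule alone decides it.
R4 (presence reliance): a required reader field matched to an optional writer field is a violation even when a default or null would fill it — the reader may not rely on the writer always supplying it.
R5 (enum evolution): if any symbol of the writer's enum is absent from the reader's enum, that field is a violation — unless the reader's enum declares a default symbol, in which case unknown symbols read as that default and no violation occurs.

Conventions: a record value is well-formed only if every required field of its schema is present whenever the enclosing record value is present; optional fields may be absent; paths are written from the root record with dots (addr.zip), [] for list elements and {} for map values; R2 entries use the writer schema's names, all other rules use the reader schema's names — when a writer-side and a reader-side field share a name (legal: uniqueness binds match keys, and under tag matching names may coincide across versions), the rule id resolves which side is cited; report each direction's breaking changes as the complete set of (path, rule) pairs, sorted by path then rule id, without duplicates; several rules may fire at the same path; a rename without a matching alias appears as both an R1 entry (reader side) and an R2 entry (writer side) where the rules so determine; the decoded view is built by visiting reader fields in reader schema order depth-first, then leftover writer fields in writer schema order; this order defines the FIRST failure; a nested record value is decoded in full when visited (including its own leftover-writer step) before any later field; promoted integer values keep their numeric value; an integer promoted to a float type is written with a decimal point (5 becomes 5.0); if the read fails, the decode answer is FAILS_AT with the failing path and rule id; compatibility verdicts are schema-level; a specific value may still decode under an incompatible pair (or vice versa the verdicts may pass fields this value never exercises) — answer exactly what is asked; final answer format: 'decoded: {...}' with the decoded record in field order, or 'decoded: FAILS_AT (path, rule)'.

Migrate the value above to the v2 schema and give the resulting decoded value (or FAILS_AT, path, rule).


decoded: {"kind": "HELD", "codes": {}, "blob": 0xBEEF, "zip": 100, "rating": 10.0, "city": null}

each type pair in Invoice: writer, then reader
migrating the Invoice value to v2:
  kind := "HELD" (missing; default applied)
  codes := {}
  blob := 0xBEEF
  zip := 100 (missing; default applied)
  rating := 10.0 (missing; default applied)
  city := null (missing; optional => null)
  writer age: no reader field; dropped
  writer score: no reader field; dropped
  => decoded: {"kind": "HELD", "codes": {}, "blob": 0xBEEF, "zip": 100, "rating": 10.0, "city": null}
checking off the Invoice differences that do not matter here:
  enum Color (field kind in record Invoice): symbol LOW removed -> inert under this dialect — no rule fires on Invoice and the result does not move


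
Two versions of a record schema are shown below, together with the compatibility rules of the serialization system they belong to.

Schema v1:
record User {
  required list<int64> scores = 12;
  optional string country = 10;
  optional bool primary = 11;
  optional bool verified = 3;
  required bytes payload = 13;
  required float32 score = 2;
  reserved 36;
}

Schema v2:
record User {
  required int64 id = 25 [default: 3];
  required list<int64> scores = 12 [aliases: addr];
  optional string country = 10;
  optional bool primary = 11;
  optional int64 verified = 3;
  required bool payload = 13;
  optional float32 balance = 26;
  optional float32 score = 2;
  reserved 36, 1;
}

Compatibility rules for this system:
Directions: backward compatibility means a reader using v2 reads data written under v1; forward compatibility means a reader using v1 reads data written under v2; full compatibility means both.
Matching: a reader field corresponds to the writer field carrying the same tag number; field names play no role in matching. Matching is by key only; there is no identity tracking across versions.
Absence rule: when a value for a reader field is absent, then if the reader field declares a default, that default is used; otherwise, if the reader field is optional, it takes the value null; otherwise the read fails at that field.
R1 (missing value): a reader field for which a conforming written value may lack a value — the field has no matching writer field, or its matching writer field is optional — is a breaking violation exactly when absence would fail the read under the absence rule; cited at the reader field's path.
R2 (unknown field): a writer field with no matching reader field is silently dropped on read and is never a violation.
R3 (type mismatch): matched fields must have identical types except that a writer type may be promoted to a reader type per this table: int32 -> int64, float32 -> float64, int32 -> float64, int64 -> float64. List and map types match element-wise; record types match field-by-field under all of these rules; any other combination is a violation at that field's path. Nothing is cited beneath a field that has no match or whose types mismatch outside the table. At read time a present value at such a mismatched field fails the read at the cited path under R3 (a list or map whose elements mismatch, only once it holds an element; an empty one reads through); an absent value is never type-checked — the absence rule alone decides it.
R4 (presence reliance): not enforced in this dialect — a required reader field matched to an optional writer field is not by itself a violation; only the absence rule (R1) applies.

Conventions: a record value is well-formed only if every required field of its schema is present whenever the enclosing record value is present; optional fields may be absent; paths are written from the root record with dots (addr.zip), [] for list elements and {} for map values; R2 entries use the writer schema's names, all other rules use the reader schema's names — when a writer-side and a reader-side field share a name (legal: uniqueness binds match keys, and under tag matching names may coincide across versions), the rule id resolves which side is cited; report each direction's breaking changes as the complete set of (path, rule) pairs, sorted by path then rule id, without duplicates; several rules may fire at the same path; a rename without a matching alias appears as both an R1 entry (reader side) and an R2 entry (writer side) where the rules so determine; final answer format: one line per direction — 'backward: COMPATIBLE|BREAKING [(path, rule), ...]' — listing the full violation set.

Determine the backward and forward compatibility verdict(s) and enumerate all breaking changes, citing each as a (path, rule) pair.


backward: BREAKING [(payload, R3), (verified, R3)]; forward: BREAKING [(payload, R3), (score, R1), (verified, R3)]

the writer's type comes first in each User pair
checking backward for User: reader v2 against writer v1:
  no writer field matches reader id
  scores <- scores (list<int64> -> list<int64>, writer required)
  country <- country (string -> string, writer optional)
  primary <- primary (bool -> bool, writer optional)
  verified <- verified (bool -> int64, writer optional)
  payload <- payload (bytes -> bool, writer required)
  no writer field matches reader balance
  score <- score (float32 -> float32, writer required)
  R3 fires at payload
  R3 fires at verified
  backward on User therefore BREAKING (2)
checking forward for User: reader v1 against writer v2:
  scores <- scores (list<int64> -> list<int64>, writer required)
  country <- country (string -> string, writer optional)
  primary <- primary (bool -> bool, writer optional)
  verified <- verified (int64 -> bool, writer optional)
  payload <- payload (bool -> bytes, writer required)
  score <- score (float32 -> float32, writer optional)
  leftover writer field: id
  leftover writer field: balance
  R3 fires at payload
  R1 fires at score
  R3 fires at verified
  forward on User therefore BREAKING (3)


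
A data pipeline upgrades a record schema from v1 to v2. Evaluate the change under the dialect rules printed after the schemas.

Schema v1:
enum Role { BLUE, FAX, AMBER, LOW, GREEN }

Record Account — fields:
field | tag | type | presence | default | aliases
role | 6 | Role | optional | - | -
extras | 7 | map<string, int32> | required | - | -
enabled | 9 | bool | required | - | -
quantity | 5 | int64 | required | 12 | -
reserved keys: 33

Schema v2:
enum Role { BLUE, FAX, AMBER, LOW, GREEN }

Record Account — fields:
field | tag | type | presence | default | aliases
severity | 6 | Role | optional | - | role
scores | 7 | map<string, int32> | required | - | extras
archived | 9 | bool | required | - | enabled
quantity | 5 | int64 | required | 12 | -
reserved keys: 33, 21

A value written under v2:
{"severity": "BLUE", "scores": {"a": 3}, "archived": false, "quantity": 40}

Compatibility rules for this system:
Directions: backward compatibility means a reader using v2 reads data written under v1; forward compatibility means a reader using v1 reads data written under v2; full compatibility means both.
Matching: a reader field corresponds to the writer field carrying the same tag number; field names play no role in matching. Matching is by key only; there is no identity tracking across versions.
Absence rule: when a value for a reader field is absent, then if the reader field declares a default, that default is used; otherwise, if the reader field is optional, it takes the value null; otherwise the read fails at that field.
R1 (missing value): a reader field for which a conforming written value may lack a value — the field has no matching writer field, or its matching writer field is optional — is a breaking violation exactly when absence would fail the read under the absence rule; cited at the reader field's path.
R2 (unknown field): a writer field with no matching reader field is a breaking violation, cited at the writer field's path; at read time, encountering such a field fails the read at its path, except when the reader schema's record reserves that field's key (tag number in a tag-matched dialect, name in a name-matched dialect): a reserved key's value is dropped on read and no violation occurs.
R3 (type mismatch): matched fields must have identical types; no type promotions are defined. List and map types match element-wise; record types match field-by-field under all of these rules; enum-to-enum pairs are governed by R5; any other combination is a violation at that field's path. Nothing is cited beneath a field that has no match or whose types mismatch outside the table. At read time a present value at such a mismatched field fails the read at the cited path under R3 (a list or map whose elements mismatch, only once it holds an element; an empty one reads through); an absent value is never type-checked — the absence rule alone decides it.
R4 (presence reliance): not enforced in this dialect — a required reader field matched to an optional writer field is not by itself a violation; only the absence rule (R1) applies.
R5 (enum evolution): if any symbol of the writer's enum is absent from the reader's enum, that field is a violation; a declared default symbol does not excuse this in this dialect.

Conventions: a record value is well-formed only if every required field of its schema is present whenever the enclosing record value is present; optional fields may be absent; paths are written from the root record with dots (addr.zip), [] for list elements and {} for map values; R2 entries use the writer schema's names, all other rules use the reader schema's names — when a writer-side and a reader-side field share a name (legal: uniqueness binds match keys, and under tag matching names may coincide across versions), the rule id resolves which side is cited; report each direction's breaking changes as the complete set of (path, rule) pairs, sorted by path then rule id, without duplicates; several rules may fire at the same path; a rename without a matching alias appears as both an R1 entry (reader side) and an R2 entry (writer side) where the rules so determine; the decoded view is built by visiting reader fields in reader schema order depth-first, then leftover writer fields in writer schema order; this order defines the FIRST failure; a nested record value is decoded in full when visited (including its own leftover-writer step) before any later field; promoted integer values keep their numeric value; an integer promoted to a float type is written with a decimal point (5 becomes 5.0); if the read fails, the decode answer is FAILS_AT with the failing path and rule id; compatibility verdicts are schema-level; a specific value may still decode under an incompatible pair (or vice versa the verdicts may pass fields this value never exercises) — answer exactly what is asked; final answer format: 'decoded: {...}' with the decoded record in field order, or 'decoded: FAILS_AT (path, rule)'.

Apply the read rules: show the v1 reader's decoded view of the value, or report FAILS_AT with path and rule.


the writer's type comes first in each Account pair
decoding the Account value with the v1 reader:
  role := "BLUE" (from writer severity)
  extras := {"a": 3} (from writer scores)
  enabled := false (from writer archived)
  quantity := 40
  => decoded: {"role": "BLUE", "extras": {"a": 3}, "enabled": false, "quantity": 40}
checking off the Account differences that do not matter here:
  renamed field enabled to archived in record Account (alias enabled declared on the renamed field) -> triggers nothing under the printed rules; the Account answer is the same either way
  renamed field extras to scores in record Account (alias extras declared on the renamed field) -> triggers nothing under the printed rules; the Account answer is the same either way
  renamed field role to severity in record Account (alias role declared on the renamed field) -> triggers nothing under the printed rules; the Account answer is the same either way

decoded: {"role": "BLUE", "extras": {"a": 3}, "enabled": false, "quantity": 40}


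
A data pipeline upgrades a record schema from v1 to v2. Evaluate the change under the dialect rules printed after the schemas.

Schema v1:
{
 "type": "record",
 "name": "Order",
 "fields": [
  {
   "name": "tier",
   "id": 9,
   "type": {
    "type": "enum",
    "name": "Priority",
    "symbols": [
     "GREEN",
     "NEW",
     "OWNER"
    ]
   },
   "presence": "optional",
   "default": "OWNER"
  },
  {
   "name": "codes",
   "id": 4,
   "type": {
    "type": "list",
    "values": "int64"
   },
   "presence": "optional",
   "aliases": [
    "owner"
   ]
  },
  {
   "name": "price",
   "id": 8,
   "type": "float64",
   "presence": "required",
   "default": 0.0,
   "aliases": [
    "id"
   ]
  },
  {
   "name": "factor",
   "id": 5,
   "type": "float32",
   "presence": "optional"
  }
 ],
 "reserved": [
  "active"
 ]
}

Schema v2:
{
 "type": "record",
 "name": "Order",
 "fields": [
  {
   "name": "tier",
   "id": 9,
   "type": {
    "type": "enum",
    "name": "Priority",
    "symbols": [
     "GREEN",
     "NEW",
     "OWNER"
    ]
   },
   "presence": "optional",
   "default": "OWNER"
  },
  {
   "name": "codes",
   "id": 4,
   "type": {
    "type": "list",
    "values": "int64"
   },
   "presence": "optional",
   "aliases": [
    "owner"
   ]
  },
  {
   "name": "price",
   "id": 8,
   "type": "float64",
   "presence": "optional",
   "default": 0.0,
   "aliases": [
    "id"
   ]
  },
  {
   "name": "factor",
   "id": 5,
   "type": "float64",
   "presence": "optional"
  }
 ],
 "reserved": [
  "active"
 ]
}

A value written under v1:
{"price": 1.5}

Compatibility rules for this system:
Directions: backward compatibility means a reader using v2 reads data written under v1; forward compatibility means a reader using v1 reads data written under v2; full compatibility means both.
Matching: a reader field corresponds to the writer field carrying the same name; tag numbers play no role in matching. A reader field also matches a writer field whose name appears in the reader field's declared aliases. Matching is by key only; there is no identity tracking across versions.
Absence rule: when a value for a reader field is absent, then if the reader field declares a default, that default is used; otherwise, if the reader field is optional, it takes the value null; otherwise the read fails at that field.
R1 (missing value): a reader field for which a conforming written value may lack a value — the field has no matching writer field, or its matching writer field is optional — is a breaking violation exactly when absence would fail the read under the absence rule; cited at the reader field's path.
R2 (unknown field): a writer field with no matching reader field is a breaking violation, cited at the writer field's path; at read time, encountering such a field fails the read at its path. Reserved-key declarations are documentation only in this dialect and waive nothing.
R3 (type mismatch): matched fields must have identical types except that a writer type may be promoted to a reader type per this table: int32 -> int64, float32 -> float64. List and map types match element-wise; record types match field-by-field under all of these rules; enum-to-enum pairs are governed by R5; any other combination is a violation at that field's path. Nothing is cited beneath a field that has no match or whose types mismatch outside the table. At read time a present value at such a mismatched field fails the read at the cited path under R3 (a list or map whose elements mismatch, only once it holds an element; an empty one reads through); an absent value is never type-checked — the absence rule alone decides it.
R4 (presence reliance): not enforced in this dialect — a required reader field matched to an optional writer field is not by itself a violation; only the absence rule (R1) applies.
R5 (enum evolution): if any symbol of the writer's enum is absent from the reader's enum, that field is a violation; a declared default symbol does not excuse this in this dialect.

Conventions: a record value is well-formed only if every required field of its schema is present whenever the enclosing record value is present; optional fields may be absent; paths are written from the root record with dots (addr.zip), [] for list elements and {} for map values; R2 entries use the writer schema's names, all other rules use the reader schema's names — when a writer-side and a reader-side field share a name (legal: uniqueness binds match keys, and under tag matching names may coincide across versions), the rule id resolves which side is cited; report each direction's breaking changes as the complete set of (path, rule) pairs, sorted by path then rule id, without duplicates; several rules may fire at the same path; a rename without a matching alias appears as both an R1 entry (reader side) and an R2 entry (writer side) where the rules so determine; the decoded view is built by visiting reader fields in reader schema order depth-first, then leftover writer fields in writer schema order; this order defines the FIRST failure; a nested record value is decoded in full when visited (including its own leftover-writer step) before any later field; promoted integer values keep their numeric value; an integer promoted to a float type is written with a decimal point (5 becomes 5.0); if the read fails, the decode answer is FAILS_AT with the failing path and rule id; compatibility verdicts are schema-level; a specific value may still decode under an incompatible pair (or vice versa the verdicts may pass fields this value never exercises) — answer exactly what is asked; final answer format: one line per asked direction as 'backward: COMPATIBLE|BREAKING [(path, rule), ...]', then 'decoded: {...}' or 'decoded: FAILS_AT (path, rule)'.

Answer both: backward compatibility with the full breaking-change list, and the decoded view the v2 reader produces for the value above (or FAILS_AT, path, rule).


in Order below, arrows point writer -> reader
backward on Order — v2 reading data written by v1:
  tier <- tier (Priority -> Priority, writer optional)
  codes <- codes (list<int64> -> list<int64>, writer optional)
  price <- price (float64 -> float64, writer required)
  factor <- factor (float32 -> float64, writer optional)
  => backward: COMPATIBLE
decode walk for Order under reader schema v2:
  tier := "OWNER" (no value, default fills)
  codes := null (not supplied -> null)
  price := 1.5
  factor := null (not supplied -> null)
  => decoded: {"tier": "OWNER", "codes": null, "price": 1.5, "factor": null}
checking off the Order differences that do not matter here:
  field price in record Order: required changed to optional -> triggers nothing under Order's printed rules — same verdict
  field factor in record Order: type float32 changed to float64 -> affects forward compatibility only, which is not asked

backward: COMPATIBLE []; decoded: {"tier": "OWNER", "codes": null, "price": 1.5, "factor": null}


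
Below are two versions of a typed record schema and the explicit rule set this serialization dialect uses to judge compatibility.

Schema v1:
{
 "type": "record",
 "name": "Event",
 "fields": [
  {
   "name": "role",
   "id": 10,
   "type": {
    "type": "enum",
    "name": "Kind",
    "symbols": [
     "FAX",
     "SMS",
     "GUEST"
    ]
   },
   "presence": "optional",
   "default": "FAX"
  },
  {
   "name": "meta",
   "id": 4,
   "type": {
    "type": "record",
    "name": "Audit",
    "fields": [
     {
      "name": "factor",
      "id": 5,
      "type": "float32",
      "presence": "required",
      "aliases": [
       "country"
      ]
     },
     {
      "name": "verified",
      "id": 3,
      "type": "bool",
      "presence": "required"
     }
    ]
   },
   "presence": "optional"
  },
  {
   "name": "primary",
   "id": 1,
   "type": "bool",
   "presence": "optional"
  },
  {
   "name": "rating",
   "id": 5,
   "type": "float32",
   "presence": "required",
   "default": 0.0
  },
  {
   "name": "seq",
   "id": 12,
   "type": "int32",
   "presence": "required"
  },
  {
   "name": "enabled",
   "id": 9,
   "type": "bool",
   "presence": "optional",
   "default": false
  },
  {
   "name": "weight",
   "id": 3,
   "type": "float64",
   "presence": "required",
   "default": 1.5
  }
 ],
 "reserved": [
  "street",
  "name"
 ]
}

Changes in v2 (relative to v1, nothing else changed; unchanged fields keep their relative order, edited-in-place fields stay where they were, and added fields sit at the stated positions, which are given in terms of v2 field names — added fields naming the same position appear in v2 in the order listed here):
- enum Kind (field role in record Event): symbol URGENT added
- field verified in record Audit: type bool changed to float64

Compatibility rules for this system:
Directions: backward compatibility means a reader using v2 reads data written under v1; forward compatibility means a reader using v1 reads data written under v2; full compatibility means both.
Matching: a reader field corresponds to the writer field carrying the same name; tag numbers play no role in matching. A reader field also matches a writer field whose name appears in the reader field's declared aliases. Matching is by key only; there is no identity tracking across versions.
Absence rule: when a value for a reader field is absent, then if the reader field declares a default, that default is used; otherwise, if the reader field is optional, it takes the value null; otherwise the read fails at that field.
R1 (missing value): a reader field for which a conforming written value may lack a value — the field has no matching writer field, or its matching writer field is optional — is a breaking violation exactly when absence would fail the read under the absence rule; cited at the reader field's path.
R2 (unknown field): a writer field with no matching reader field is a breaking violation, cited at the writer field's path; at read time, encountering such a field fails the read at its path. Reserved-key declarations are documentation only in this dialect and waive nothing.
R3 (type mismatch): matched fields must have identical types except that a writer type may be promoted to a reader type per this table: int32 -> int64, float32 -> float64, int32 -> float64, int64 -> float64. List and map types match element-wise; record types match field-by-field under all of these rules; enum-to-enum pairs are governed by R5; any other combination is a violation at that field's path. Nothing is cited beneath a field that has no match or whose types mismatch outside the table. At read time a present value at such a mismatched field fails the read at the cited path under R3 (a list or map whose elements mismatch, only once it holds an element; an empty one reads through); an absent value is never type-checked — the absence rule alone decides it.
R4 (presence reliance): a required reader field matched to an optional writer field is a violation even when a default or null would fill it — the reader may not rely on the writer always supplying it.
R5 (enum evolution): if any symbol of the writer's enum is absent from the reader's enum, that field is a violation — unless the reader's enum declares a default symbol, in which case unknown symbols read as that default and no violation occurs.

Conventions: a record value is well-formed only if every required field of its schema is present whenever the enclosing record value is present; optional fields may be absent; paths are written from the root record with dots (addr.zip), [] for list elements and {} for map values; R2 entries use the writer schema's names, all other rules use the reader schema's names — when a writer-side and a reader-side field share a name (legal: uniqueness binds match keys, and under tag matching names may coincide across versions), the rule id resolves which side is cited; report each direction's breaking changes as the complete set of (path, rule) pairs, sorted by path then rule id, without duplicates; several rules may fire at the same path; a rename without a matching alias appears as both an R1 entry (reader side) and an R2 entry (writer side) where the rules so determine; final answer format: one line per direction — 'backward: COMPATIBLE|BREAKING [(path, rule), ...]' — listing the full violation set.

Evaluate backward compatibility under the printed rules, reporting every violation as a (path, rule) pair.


backward: BREAKING [(meta.verified, R3)]

the writer's type comes first in each Event pair
backward on Event — v2 reading data written by v1:
  role: Kind -> Kind, writer optional; from role
  meta: Audit -> Audit, writer optional; from meta
  primary: bool -> bool, writer optional; from primary
  rating: float32 -> float32, writer required; from rating
  seq: int32 -> int32, writer required; from seq
  enabled: bool -> bool, writer optional; from enabled
  weight: float64 -> float64, writer required; from weight
  meta.factor: float32 -> float32, writer required; from meta.factor
  meta.verified: bool -> float64, writer required; from meta.verified
  rule R3 violated at meta.verified
  => 1 violation(s): backward is BREAKING for Event
checking off the Event differences that do not matter here:
  enum Kind (field role in record Event): symbol URGENT added -> fires only in the forward direction of Event, which is not asked here


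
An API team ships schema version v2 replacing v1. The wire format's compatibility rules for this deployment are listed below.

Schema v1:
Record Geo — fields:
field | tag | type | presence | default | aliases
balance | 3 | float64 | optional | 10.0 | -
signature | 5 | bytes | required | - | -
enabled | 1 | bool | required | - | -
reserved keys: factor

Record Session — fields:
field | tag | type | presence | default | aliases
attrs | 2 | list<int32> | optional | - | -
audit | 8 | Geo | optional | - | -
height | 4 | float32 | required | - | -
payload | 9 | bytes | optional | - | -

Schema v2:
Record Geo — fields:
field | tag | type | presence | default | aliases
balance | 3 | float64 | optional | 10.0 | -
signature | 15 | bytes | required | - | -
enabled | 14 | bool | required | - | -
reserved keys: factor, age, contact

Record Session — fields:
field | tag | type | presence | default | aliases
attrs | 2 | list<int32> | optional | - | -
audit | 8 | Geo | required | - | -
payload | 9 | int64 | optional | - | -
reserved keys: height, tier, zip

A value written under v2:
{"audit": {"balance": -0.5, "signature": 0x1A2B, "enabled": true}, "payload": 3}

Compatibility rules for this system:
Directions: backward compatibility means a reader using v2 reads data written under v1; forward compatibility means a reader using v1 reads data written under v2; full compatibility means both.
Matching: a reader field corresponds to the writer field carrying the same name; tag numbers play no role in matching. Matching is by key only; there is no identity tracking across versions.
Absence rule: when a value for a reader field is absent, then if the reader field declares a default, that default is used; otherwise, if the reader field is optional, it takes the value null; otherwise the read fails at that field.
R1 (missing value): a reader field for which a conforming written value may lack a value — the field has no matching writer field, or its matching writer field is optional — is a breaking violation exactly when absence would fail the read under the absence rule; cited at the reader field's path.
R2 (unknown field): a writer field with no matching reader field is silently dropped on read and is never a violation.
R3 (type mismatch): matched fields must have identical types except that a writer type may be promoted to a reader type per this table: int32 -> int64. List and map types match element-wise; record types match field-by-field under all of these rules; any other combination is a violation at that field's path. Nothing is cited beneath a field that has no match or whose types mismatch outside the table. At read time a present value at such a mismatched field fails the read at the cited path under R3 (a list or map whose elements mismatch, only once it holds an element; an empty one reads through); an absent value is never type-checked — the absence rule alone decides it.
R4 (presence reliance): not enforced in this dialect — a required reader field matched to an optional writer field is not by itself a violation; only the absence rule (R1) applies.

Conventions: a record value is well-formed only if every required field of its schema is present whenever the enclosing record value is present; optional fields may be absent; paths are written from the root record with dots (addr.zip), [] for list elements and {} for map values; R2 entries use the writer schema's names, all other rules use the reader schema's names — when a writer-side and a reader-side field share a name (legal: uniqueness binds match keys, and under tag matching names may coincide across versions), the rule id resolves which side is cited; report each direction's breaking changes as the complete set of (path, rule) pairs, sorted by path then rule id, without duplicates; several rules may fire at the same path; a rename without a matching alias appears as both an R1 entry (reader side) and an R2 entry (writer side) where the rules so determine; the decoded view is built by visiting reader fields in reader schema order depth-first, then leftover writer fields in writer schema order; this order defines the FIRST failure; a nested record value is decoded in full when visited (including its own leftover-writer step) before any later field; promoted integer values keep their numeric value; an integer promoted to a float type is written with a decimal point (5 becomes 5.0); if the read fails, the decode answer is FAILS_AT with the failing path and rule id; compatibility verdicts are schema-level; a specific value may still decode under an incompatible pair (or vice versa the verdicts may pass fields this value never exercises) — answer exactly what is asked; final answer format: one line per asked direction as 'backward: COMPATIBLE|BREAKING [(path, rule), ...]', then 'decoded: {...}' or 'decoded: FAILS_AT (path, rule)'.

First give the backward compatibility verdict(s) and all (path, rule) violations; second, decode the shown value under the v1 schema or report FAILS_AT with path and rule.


backward: BREAKING [(audit, R1), (payload, R3)]; decoded: FAILS_AT (height, R1)

arrows below run writer -> reader for Session
checking backward for Session: reader v2 against writer v1:
  attrs: paired with writer attrs (list<int32> -> list<int32>; writer optional)
  audit: paired with writer audit (Geo -> Geo; writer optional)
  payload: paired with writer payload (bytes -> int64; writer optional)
  writer height: unknown to reader
  audit.balance: paired with writer audit.balance (float64 -> float64; writer optional)
  audit.signature: paired with writer audit.signature (bytes -> bytes; writer required)
  audit.enabled: paired with writer audit.enabled (bool -> bool; writer required)
  breaking: (audit, R1)
  breaking: (payload, R3)
  => backward verdict for Session: BREAKING, 2 violation(s)
decode (reader v1):
  attrs := null (missing; optional => null)
  audit.balance := -0.5
  audit.signature := 0x1A2B
  audit.enabled := true
  read fails at height under R1 (no fill)
  => FAILS_AT (height, R1)
remaining Session differences; none change what is asked:
  field enabled in record Geo: tag 1 changed to 14 -> no rule fires on it in Session's dialect; the asked verdict holds
  field signature in record Geo: tag 5 changed to 15 -> no rule fires on it in Session's dialect; the asked verdict holds
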